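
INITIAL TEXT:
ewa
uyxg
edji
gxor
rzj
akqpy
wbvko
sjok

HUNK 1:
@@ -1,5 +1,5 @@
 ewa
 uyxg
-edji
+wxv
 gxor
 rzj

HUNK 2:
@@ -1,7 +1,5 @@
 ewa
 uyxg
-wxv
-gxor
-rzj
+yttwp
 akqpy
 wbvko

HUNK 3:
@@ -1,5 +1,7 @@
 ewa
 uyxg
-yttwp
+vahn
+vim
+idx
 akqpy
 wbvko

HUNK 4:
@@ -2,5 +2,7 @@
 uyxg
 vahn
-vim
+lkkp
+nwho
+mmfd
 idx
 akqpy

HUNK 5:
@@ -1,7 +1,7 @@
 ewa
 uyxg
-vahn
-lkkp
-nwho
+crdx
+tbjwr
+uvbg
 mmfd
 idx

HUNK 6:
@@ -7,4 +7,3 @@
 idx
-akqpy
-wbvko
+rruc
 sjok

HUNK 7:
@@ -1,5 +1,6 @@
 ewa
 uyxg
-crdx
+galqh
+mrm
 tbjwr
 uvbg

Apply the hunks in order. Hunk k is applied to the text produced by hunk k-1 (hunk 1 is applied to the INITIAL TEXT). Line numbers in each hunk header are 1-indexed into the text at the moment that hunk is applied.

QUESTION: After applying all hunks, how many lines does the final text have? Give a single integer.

Hunk 1: at line 1 remove [edji] add [wxv] -> 8 lines: ewa uyxg wxv gxor rzj akqpy wbvko sjok
Hunk 2: at line 1 remove [wxv,gxor,rzj] add [yttwp] -> 6 lines: ewa uyxg yttwp akqpy wbvko sjok
Hunk 3: at line 1 remove [yttwp] add [vahn,vim,idx] -> 8 lines: ewa uyxg vahn vim idx akqpy wbvko sjok
Hunk 4: at line 2 remove [vim] add [lkkp,nwho,mmfd] -> 10 lines: ewa uyxg vahn lkkp nwho mmfd idx akqpy wbvko sjok
Hunk 5: at line 1 remove [vahn,lkkp,nwho] add [crdx,tbjwr,uvbg] -> 10 lines: ewa uyxg crdx tbjwr uvbg mmfd idx akqpy wbvko sjok
Hunk 6: at line 7 remove [akqpy,wbvko] add [rruc] -> 9 lines: ewa uyxg crdx tbjwr uvbg mmfd idx rruc sjok
Hunk 7: at line 1 remove [crdx] add [galqh,mrm] -> 10 lines: ewa uyxg galqh mrm tbjwr uvbg mmfd idx rruc sjok
Final line count: 10

Answer: 10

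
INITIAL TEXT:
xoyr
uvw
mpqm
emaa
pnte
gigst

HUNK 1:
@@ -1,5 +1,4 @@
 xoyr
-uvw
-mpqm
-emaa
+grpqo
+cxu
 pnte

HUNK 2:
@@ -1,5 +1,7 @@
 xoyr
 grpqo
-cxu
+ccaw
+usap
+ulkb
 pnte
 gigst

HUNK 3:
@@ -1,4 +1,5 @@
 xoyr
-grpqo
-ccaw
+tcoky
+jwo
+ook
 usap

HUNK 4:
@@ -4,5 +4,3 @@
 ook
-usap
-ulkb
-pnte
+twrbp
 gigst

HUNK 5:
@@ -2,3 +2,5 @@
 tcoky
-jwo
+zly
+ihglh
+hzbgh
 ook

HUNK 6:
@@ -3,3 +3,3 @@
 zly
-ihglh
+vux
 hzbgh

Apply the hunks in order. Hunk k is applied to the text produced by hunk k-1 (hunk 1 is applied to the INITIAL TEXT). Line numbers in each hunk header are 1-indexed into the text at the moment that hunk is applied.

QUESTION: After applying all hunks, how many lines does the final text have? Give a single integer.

Answer: 8

Derivation:
Hunk 1: at line 1 remove [uvw,mpqm,emaa] add [grpqo,cxu] -> 5 lines: xoyr grpqo cxu pnte gigst
Hunk 2: at line 1 remove [cxu] add [ccaw,usap,ulkb] -> 7 lines: xoyr grpqo ccaw usap ulkb pnte gigst
Hunk 3: at line 1 remove [grpqo,ccaw] add [tcoky,jwo,ook] -> 8 lines: xoyr tcoky jwo ook usap ulkb pnte gigst
Hunk 4: at line 4 remove [usap,ulkb,pnte] add [twrbp] -> 6 lines: xoyr tcoky jwo ook twrbp gigst
Hunk 5: at line 2 remove [jwo] add [zly,ihglh,hzbgh] -> 8 lines: xoyr tcoky zly ihglh hzbgh ook twrbp gigst
Hunk 6: at line 3 remove [ihglh] add [vux] -> 8 lines: xoyr tcoky zly vux hzbgh ook twrbp gigst
Final line count: 8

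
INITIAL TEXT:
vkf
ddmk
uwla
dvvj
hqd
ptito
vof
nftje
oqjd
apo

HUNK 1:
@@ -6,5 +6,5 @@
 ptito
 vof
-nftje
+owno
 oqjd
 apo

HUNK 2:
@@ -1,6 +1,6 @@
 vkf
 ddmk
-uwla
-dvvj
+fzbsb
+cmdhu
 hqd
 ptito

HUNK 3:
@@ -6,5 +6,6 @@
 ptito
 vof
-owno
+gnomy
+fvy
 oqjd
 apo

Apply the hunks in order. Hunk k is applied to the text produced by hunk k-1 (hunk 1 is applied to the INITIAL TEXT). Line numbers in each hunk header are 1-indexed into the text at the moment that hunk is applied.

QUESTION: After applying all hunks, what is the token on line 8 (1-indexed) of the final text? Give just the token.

Hunk 1: at line 6 remove [nftje] add [owno] -> 10 lines: vkf ddmk uwla dvvj hqd ptito vof owno oqjd apo
Hunk 2: at line 1 remove [uwla,dvvj] add [fzbsb,cmdhu] -> 10 lines: vkf ddmk fzbsb cmdhu hqd ptito vof owno oqjd apo
Hunk 3: at line 6 remove [owno] add [gnomy,fvy] -> 11 lines: vkf ddmk fzbsb cmdhu hqd ptito vof gnomy fvy oqjd apo
Final line 8: gnomy

Answer: gnomy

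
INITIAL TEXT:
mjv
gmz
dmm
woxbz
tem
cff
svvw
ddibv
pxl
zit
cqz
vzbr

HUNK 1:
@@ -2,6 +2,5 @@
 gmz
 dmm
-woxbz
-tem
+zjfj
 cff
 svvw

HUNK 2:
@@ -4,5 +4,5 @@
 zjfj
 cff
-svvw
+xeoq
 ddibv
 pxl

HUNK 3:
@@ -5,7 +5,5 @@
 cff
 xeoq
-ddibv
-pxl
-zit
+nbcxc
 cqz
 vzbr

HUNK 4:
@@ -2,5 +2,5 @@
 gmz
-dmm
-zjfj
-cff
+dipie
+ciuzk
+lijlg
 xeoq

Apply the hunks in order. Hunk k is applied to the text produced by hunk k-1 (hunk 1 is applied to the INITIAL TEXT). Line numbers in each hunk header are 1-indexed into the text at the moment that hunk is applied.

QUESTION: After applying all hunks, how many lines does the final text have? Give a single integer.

Hunk 1: at line 2 remove [woxbz,tem] add [zjfj] -> 11 lines: mjv gmz dmm zjfj cff svvw ddibv pxl zit cqz vzbr
Hunk 2: at line 4 remove [svvw] add [xeoq] -> 11 lines: mjv gmz dmm zjfj cff xeoq ddibv pxl zit cqz vzbr
Hunk 3: at line 5 remove [ddibv,pxl,zit] add [nbcxc] -> 9 lines: mjv gmz dmm zjfj cff xeoq nbcxc cqz vzbr
Hunk 4: at line 2 remove [dmm,zjfj,cff] add [dipie,ciuzk,lijlg] -> 9 lines: mjv gmz dipie ciuzk lijlg xeoq nbcxc cqz vzbr
Final line count: 9

Answer: 9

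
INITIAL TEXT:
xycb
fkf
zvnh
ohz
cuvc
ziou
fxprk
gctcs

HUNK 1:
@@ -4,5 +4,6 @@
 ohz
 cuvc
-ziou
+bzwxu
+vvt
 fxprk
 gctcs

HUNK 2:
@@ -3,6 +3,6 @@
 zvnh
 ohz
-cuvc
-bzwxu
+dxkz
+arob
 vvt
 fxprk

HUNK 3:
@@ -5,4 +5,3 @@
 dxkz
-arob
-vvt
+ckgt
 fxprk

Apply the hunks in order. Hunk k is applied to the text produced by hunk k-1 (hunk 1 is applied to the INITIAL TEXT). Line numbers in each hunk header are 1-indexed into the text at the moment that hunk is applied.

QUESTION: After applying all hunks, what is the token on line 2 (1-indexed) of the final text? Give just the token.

Hunk 1: at line 4 remove [ziou] add [bzwxu,vvt] -> 9 lines: xycb fkf zvnh ohz cuvc bzwxu vvt fxprk gctcs
Hunk 2: at line 3 remove [cuvc,bzwxu] add [dxkz,arob] -> 9 lines: xycb fkf zvnh ohz dxkz arob vvt fxprk gctcs
Hunk 3: at line 5 remove [arob,vvt] add [ckgt] -> 8 lines: xycb fkf zvnh ohz dxkz ckgt fxprk gctcs
Final line 2: fkf

Answer: fkf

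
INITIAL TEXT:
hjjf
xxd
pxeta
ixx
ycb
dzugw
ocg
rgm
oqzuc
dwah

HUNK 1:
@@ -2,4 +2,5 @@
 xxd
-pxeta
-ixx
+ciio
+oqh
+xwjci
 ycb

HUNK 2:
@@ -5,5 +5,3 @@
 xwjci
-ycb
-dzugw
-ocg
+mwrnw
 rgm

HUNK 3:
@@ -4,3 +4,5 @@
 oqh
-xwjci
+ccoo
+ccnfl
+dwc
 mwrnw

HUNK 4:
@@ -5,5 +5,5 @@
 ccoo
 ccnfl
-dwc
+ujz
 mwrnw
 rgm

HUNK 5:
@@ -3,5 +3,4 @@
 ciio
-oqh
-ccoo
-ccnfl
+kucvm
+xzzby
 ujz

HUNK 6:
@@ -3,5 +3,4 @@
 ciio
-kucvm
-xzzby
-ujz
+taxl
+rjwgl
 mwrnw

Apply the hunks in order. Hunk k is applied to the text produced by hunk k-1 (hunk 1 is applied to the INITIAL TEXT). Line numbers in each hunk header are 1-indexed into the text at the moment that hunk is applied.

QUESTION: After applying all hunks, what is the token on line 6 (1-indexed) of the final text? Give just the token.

Answer: mwrnw

Derivation:
Hunk 1: at line 2 remove [pxeta,ixx] add [ciio,oqh,xwjci] -> 11 lines: hjjf xxd ciio oqh xwjci ycb dzugw ocg rgm oqzuc dwah
Hunk 2: at line 5 remove [ycb,dzugw,ocg] add [mwrnw] -> 9 lines: hjjf xxd ciio oqh xwjci mwrnw rgm oqzuc dwah
Hunk 3: at line 4 remove [xwjci] add [ccoo,ccnfl,dwc] -> 11 lines: hjjf xxd ciio oqh ccoo ccnfl dwc mwrnw rgm oqzuc dwah
Hunk 4: at line 5 remove [dwc] add [ujz] -> 11 lines: hjjf xxd ciio oqh ccoo ccnfl ujz mwrnw rgm oqzuc dwah
Hunk 5: at line 3 remove [oqh,ccoo,ccnfl] add [kucvm,xzzby] -> 10 lines: hjjf xxd ciio kucvm xzzby ujz mwrnw rgm oqzuc dwah
Hunk 6: at line 3 remove [kucvm,xzzby,ujz] add [taxl,rjwgl] -> 9 lines: hjjf xxd ciio taxl rjwgl mwrnw rgm oqzuc dwah
Final line 6: mwrnw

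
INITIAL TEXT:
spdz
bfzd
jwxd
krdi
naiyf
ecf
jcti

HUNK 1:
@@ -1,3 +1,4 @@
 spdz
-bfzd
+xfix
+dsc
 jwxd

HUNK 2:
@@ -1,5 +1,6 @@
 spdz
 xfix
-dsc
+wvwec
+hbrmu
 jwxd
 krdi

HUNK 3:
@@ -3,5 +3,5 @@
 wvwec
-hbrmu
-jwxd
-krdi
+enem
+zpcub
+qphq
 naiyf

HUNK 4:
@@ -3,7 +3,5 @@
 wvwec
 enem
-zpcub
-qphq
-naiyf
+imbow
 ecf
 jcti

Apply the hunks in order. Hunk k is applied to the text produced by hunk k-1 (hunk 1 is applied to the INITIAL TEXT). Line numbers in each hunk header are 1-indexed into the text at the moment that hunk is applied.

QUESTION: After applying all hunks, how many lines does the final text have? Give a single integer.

Answer: 7

Derivation:
Hunk 1: at line 1 remove [bfzd] add [xfix,dsc] -> 8 lines: spdz xfix dsc jwxd krdi naiyf ecf jcti
Hunk 2: at line 1 remove [dsc] add [wvwec,hbrmu] -> 9 lines: spdz xfix wvwec hbrmu jwxd krdi naiyf ecf jcti
Hunk 3: at line 3 remove [hbrmu,jwxd,krdi] add [enem,zpcub,qphq] -> 9 lines: spdz xfix wvwec enem zpcub qphq naiyf ecf jcti
Hunk 4: at line 3 remove [zpcub,qphq,naiyf] add [imbow] -> 7 lines: spdz xfix wvwec enem imbow ecf jcti
Final line count: 7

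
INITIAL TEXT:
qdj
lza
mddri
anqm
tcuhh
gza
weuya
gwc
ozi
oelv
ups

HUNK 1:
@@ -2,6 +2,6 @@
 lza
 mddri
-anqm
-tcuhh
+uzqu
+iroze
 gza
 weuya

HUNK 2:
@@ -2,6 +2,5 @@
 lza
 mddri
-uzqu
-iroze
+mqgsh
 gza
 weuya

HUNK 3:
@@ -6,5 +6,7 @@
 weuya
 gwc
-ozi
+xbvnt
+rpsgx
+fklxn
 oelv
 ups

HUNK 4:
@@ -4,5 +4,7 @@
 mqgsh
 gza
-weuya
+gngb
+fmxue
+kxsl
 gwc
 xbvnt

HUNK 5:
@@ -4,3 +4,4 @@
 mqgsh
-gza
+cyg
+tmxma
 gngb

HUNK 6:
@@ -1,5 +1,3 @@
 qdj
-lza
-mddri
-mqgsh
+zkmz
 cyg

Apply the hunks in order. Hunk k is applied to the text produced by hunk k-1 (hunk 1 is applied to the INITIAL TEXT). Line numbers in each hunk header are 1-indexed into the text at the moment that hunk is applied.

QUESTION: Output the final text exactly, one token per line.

Answer: qdj
zkmz
cyg
tmxma
gngb
fmxue
kxsl
gwc
xbvnt
rpsgx
fklxn
oelv
ups

Derivation:
Hunk 1: at line 2 remove [anqm,tcuhh] add [uzqu,iroze] -> 11 lines: qdj lza mddri uzqu iroze gza weuya gwc ozi oelv ups
Hunk 2: at line 2 remove [uzqu,iroze] add [mqgsh] -> 10 lines: qdj lza mddri mqgsh gza weuya gwc ozi oelv ups
Hunk 3: at line 6 remove [ozi] add [xbvnt,rpsgx,fklxn] -> 12 lines: qdj lza mddri mqgsh gza weuya gwc xbvnt rpsgx fklxn oelv ups
Hunk 4: at line 4 remove [weuya] add [gngb,fmxue,kxsl] -> 14 lines: qdj lza mddri mqgsh gza gngb fmxue kxsl gwc xbvnt rpsgx fklxn oelv ups
Hunk 5: at line 4 remove [gza] add [cyg,tmxma] -> 15 lines: qdj lza mddri mqgsh cyg tmxma gngb fmxue kxsl gwc xbvnt rpsgx fklxn oelv ups
Hunk 6: at line 1 remove [lza,mddri,mqgsh] add [zkmz] -> 13 lines: qdj zkmz cyg tmxma gngb fmxue kxsl gwc xbvnt rpsgx fklxn oelv ups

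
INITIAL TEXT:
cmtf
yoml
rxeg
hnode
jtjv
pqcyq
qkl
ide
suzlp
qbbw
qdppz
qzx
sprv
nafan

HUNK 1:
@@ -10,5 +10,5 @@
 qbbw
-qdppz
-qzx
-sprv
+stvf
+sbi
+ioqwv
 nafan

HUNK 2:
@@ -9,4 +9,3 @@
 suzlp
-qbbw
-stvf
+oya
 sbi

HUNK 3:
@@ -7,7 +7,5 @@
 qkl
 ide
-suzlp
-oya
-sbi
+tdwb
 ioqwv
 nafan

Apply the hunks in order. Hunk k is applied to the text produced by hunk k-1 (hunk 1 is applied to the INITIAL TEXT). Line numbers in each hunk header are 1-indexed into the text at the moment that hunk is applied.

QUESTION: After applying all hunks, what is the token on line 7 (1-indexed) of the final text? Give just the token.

Answer: qkl

Derivation:
Hunk 1: at line 10 remove [qdppz,qzx,sprv] add [stvf,sbi,ioqwv] -> 14 lines: cmtf yoml rxeg hnode jtjv pqcyq qkl ide suzlp qbbw stvf sbi ioqwv nafan
Hunk 2: at line 9 remove [qbbw,stvf] add [oya] -> 13 lines: cmtf yoml rxeg hnode jtjv pqcyq qkl ide suzlp oya sbi ioqwv nafan
Hunk 3: at line 7 remove [suzlp,oya,sbi] add [tdwb] -> 11 lines: cmtf yoml rxeg hnode jtjv pqcyq qkl ide tdwb ioqwv nafan
Final line 7: qkl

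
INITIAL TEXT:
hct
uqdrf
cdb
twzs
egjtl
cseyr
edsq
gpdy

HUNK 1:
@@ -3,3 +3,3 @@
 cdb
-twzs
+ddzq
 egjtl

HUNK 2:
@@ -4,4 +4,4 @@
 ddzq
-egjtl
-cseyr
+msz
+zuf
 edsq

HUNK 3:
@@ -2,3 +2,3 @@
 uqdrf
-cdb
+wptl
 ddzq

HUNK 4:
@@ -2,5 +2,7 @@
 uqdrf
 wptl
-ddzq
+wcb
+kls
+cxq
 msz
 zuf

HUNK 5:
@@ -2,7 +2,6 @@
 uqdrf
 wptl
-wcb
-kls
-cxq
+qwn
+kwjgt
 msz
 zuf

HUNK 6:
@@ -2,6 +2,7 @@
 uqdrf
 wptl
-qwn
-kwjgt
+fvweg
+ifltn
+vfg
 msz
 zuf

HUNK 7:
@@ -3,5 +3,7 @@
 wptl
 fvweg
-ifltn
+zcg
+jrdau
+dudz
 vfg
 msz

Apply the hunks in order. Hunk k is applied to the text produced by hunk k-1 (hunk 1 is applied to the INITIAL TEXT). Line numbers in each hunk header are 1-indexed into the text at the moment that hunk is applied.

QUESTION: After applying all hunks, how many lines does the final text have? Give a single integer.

Hunk 1: at line 3 remove [twzs] add [ddzq] -> 8 lines: hct uqdrf cdb ddzq egjtl cseyr edsq gpdy
Hunk 2: at line 4 remove [egjtl,cseyr] add [msz,zuf] -> 8 lines: hct uqdrf cdb ddzq msz zuf edsq gpdy
Hunk 3: at line 2 remove [cdb] add [wptl] -> 8 lines: hct uqdrf wptl ddzq msz zuf edsq gpdy
Hunk 4: at line 2 remove [ddzq] add [wcb,kls,cxq] -> 10 lines: hct uqdrf wptl wcb kls cxq msz zuf edsq gpdy
Hunk 5: at line 2 remove [wcb,kls,cxq] add [qwn,kwjgt] -> 9 lines: hct uqdrf wptl qwn kwjgt msz zuf edsq gpdy
Hunk 6: at line 2 remove [qwn,kwjgt] add [fvweg,ifltn,vfg] -> 10 lines: hct uqdrf wptl fvweg ifltn vfg msz zuf edsq gpdy
Hunk 7: at line 3 remove [ifltn] add [zcg,jrdau,dudz] -> 12 lines: hct uqdrf wptl fvweg zcg jrdau dudz vfg msz zuf edsq gpdy
Final line count: 12

Answer: 12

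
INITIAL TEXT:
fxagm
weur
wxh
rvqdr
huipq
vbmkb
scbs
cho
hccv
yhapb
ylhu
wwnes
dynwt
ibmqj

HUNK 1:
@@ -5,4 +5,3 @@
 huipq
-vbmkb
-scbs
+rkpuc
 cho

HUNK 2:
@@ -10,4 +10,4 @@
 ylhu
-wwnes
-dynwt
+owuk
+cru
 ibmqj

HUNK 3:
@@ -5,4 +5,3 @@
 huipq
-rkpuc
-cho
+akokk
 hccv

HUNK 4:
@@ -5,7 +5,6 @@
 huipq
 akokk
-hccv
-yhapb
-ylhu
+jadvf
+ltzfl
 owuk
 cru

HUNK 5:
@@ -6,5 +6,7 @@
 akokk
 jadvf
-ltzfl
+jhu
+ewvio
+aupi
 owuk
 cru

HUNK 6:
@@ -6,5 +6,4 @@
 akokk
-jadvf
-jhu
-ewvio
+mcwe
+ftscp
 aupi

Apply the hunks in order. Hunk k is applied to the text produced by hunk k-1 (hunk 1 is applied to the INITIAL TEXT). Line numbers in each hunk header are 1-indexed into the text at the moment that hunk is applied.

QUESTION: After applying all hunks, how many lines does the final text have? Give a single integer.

Hunk 1: at line 5 remove [vbmkb,scbs] add [rkpuc] -> 13 lines: fxagm weur wxh rvqdr huipq rkpuc cho hccv yhapb ylhu wwnes dynwt ibmqj
Hunk 2: at line 10 remove [wwnes,dynwt] add [owuk,cru] -> 13 lines: fxagm weur wxh rvqdr huipq rkpuc cho hccv yhapb ylhu owuk cru ibmqj
Hunk 3: at line 5 remove [rkpuc,cho] add [akokk] -> 12 lines: fxagm weur wxh rvqdr huipq akokk hccv yhapb ylhu owuk cru ibmqj
Hunk 4: at line 5 remove [hccv,yhapb,ylhu] add [jadvf,ltzfl] -> 11 lines: fxagm weur wxh rvqdr huipq akokk jadvf ltzfl owuk cru ibmqj
Hunk 5: at line 6 remove [ltzfl] add [jhu,ewvio,aupi] -> 13 lines: fxagm weur wxh rvqdr huipq akokk jadvf jhu ewvio aupi owuk cru ibmqj
Hunk 6: at line 6 remove [jadvf,jhu,ewvio] add [mcwe,ftscp] -> 12 lines: fxagm weur wxh rvqdr huipq akokk mcwe ftscp aupi owuk cru ibmqj
Final line count: 12

Answer: 12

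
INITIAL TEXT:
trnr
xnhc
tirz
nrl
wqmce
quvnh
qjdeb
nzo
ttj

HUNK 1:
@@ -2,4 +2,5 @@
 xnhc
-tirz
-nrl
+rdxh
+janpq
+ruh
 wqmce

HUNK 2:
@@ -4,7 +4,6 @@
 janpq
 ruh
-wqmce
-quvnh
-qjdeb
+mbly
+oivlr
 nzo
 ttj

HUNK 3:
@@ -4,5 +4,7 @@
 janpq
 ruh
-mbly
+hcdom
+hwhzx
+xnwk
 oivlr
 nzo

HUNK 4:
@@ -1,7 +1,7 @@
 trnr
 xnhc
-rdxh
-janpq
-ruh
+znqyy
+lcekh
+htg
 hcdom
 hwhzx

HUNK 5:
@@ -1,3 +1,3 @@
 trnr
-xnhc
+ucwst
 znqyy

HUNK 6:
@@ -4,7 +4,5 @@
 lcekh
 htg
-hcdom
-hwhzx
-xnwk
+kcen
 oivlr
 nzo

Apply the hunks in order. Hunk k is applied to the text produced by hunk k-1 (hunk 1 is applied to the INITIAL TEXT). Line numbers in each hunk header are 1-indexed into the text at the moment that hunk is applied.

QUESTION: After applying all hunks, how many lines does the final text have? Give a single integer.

Answer: 9

Derivation:
Hunk 1: at line 2 remove [tirz,nrl] add [rdxh,janpq,ruh] -> 10 lines: trnr xnhc rdxh janpq ruh wqmce quvnh qjdeb nzo ttj
Hunk 2: at line 4 remove [wqmce,quvnh,qjdeb] add [mbly,oivlr] -> 9 lines: trnr xnhc rdxh janpq ruh mbly oivlr nzo ttj
Hunk 3: at line 4 remove [mbly] add [hcdom,hwhzx,xnwk] -> 11 lines: trnr xnhc rdxh janpq ruh hcdom hwhzx xnwk oivlr nzo ttj
Hunk 4: at line 1 remove [rdxh,janpq,ruh] add [znqyy,lcekh,htg] -> 11 lines: trnr xnhc znqyy lcekh htg hcdom hwhzx xnwk oivlr nzo ttj
Hunk 5: at line 1 remove [xnhc] add [ucwst] -> 11 lines: trnr ucwst znqyy lcekh htg hcdom hwhzx xnwk oivlr nzo ttj
Hunk 6: at line 4 remove [hcdom,hwhzx,xnwk] add [kcen] -> 9 lines: trnr ucwst znqyy lcekh htg kcen oivlr nzo ttj
Final line count: 9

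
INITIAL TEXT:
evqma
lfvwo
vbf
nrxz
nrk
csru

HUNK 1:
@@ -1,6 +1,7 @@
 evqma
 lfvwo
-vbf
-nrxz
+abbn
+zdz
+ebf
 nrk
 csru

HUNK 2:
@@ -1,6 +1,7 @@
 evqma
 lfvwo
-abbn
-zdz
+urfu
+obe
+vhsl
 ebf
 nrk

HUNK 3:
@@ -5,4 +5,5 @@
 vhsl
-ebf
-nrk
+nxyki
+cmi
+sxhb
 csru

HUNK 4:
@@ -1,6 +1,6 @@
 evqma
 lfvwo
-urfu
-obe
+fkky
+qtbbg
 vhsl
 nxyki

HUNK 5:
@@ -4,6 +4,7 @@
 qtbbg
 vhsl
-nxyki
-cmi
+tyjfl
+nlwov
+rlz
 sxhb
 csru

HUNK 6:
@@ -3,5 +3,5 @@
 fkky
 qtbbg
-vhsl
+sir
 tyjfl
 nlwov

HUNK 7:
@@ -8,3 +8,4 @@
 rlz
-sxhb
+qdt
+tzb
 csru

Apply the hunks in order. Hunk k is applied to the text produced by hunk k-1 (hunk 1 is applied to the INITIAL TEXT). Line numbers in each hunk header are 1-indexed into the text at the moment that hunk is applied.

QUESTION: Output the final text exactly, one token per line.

Hunk 1: at line 1 remove [vbf,nrxz] add [abbn,zdz,ebf] -> 7 lines: evqma lfvwo abbn zdz ebf nrk csru
Hunk 2: at line 1 remove [abbn,zdz] add [urfu,obe,vhsl] -> 8 lines: evqma lfvwo urfu obe vhsl ebf nrk csru
Hunk 3: at line 5 remove [ebf,nrk] add [nxyki,cmi,sxhb] -> 9 lines: evqma lfvwo urfu obe vhsl nxyki cmi sxhb csru
Hunk 4: at line 1 remove [urfu,obe] add [fkky,qtbbg] -> 9 lines: evqma lfvwo fkky qtbbg vhsl nxyki cmi sxhb csru
Hunk 5: at line 4 remove [nxyki,cmi] add [tyjfl,nlwov,rlz] -> 10 lines: evqma lfvwo fkky qtbbg vhsl tyjfl nlwov rlz sxhb csru
Hunk 6: at line 3 remove [vhsl] add [sir] -> 10 lines: evqma lfvwo fkky qtbbg sir tyjfl nlwov rlz sxhb csru
Hunk 7: at line 8 remove [sxhb] add [qdt,tzb] -> 11 lines: evqma lfvwo fkky qtbbg sir tyjfl nlwov rlz qdt tzb csru

Answer: evqma
lfvwo
fkky
qtbbg
sir
tyjfl
nlwov
rlz
qdt
tzb
csru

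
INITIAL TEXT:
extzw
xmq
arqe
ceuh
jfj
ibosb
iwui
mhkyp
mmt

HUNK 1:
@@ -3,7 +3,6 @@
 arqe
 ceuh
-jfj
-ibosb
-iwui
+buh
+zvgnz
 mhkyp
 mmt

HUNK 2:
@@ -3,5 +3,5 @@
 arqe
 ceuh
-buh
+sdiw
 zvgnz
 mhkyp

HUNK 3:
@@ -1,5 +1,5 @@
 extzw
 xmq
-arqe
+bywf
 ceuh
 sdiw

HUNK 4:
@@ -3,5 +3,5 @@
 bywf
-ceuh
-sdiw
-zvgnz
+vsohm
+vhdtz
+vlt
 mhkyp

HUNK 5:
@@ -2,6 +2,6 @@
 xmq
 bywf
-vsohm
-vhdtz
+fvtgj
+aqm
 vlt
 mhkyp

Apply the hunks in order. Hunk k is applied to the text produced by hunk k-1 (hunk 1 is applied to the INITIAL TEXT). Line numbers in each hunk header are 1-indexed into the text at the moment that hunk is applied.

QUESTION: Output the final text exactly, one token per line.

Hunk 1: at line 3 remove [jfj,ibosb,iwui] add [buh,zvgnz] -> 8 lines: extzw xmq arqe ceuh buh zvgnz mhkyp mmt
Hunk 2: at line 3 remove [buh] add [sdiw] -> 8 lines: extzw xmq arqe ceuh sdiw zvgnz mhkyp mmt
Hunk 3: at line 1 remove [arqe] add [bywf] -> 8 lines: extzw xmq bywf ceuh sdiw zvgnz mhkyp mmt
Hunk 4: at line 3 remove [ceuh,sdiw,zvgnz] add [vsohm,vhdtz,vlt] -> 8 lines: extzw xmq bywf vsohm vhdtz vlt mhkyp mmt
Hunk 5: at line 2 remove [vsohm,vhdtz] add [fvtgj,aqm] -> 8 lines: extzw xmq bywf fvtgj aqm vlt mhkyp mmt

Answer: extzw
xmq
bywf
fvtgj
aqm
vlt
mhkyp
mmt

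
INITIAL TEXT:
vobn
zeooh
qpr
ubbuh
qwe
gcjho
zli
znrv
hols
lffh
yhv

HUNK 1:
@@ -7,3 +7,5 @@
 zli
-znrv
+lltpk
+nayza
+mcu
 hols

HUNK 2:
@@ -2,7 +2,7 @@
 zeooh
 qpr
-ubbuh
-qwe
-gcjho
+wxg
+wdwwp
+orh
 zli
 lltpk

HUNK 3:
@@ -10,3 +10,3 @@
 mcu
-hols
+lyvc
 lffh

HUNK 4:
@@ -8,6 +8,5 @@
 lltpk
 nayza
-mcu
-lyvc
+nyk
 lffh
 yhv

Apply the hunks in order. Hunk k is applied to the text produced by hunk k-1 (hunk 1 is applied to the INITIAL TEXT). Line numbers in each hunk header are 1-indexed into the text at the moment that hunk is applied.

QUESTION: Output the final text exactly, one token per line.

Hunk 1: at line 7 remove [znrv] add [lltpk,nayza,mcu] -> 13 lines: vobn zeooh qpr ubbuh qwe gcjho zli lltpk nayza mcu hols lffh yhv
Hunk 2: at line 2 remove [ubbuh,qwe,gcjho] add [wxg,wdwwp,orh] -> 13 lines: vobn zeooh qpr wxg wdwwp orh zli lltpk nayza mcu hols lffh yhv
Hunk 3: at line 10 remove [hols] add [lyvc] -> 13 lines: vobn zeooh qpr wxg wdwwp orh zli lltpk nayza mcu lyvc lffh yhv
Hunk 4: at line 8 remove [mcu,lyvc] add [nyk] -> 12 lines: vobn zeooh qpr wxg wdwwp orh zli lltpk nayza nyk lffh yhv

Answer: vobn
zeooh
qpr
wxg
wdwwp
orh
zli
lltpk
nayza
nyk
lffh
yhv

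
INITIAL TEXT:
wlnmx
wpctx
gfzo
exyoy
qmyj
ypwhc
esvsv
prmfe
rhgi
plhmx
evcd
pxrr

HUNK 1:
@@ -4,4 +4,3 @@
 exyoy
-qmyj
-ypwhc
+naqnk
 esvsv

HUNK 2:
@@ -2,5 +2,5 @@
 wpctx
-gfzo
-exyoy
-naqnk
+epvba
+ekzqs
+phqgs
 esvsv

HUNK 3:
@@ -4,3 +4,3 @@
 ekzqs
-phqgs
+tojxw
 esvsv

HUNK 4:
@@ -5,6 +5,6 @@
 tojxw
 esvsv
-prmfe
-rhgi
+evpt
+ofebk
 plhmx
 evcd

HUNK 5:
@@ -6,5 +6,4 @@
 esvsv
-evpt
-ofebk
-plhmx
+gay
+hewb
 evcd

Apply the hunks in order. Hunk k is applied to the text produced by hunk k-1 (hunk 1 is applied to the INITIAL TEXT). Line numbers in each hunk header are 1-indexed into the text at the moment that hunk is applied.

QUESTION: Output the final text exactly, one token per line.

Hunk 1: at line 4 remove [qmyj,ypwhc] add [naqnk] -> 11 lines: wlnmx wpctx gfzo exyoy naqnk esvsv prmfe rhgi plhmx evcd pxrr
Hunk 2: at line 2 remove [gfzo,exyoy,naqnk] add [epvba,ekzqs,phqgs] -> 11 lines: wlnmx wpctx epvba ekzqs phqgs esvsv prmfe rhgi plhmx evcd pxrr
Hunk 3: at line 4 remove [phqgs] add [tojxw] -> 11 lines: wlnmx wpctx epvba ekzqs tojxw esvsv prmfe rhgi plhmx evcd pxrr
Hunk 4: at line 5 remove [prmfe,rhgi] add [evpt,ofebk] -> 11 lines: wlnmx wpctx epvba ekzqs tojxw esvsv evpt ofebk plhmx evcd pxrr
Hunk 5: at line 6 remove [evpt,ofebk,plhmx] add [gay,hewb] -> 10 lines: wlnmx wpctx epvba ekzqs tojxw esvsv gay hewb evcd pxrr

Answer: wlnmx
wpctx
epvba
ekzqs
tojxw
esvsv
gay
hewb
evcd
pxrr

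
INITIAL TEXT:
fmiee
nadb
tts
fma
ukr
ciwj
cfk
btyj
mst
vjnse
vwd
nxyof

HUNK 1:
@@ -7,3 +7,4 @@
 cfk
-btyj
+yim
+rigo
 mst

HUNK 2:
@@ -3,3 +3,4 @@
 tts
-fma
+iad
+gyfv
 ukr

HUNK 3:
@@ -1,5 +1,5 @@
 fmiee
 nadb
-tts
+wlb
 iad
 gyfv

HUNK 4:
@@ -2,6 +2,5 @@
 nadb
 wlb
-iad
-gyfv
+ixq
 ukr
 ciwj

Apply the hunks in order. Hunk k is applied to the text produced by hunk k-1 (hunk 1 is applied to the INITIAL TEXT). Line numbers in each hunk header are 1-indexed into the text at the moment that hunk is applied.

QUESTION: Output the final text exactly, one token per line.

Hunk 1: at line 7 remove [btyj] add [yim,rigo] -> 13 lines: fmiee nadb tts fma ukr ciwj cfk yim rigo mst vjnse vwd nxyof
Hunk 2: at line 3 remove [fma] add [iad,gyfv] -> 14 lines: fmiee nadb tts iad gyfv ukr ciwj cfk yim rigo mst vjnse vwd nxyof
Hunk 3: at line 1 remove [tts] add [wlb] -> 14 lines: fmiee nadb wlb iad gyfv ukr ciwj cfk yim rigo mst vjnse vwd nxyof
Hunk 4: at line 2 remove [iad,gyfv] add [ixq] -> 13 lines: fmiee nadb wlb ixq ukr ciwj cfk yim rigo mst vjnse vwd nxyof

Answer: fmiee
nadb
wlb
ixq
ukr
ciwj
cfk
yim
rigo
mst
vjnse
vwd
nxyof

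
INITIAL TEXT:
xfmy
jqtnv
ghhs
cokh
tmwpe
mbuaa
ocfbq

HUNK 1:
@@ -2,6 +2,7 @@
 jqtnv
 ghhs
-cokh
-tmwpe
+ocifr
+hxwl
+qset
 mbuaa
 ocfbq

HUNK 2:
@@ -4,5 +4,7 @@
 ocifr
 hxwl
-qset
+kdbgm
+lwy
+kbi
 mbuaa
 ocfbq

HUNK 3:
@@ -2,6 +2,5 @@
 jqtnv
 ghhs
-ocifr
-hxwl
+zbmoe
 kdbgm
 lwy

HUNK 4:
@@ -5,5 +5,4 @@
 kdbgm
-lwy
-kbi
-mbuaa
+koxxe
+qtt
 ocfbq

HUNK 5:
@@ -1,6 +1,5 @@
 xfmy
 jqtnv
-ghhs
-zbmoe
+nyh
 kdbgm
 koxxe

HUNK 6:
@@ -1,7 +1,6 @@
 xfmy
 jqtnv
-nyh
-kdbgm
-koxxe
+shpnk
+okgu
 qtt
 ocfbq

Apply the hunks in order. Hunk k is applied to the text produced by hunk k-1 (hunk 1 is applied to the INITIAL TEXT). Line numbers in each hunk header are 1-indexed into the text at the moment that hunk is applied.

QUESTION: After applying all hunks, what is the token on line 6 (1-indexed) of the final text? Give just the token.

Hunk 1: at line 2 remove [cokh,tmwpe] add [ocifr,hxwl,qset] -> 8 lines: xfmy jqtnv ghhs ocifr hxwl qset mbuaa ocfbq
Hunk 2: at line 4 remove [qset] add [kdbgm,lwy,kbi] -> 10 lines: xfmy jqtnv ghhs ocifr hxwl kdbgm lwy kbi mbuaa ocfbq
Hunk 3: at line 2 remove [ocifr,hxwl] add [zbmoe] -> 9 lines: xfmy jqtnv ghhs zbmoe kdbgm lwy kbi mbuaa ocfbq
Hunk 4: at line 5 remove [lwy,kbi,mbuaa] add [koxxe,qtt] -> 8 lines: xfmy jqtnv ghhs zbmoe kdbgm koxxe qtt ocfbq
Hunk 5: at line 1 remove [ghhs,zbmoe] add [nyh] -> 7 lines: xfmy jqtnv nyh kdbgm koxxe qtt ocfbq
Hunk 6: at line 1 remove [nyh,kdbgm,koxxe] add [shpnk,okgu] -> 6 lines: xfmy jqtnv shpnk okgu qtt ocfbq
Final line 6: ocfbq

Answer: ocfbq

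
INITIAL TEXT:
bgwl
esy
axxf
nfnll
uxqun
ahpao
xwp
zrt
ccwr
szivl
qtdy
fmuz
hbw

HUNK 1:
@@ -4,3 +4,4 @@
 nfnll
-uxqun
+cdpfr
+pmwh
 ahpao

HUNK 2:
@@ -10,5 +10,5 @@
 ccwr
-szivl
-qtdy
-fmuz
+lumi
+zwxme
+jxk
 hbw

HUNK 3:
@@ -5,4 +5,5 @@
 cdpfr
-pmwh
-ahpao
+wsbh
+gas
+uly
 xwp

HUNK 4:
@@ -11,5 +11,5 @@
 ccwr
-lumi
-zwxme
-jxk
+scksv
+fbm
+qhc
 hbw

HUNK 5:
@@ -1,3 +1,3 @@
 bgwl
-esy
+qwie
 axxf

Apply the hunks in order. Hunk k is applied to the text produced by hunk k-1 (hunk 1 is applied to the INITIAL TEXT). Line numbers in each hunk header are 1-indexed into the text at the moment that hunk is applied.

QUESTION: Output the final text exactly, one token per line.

Answer: bgwl
qwie
axxf
nfnll
cdpfr
wsbh
gas
uly
xwp
zrt
ccwr
scksv
fbm
qhc
hbw

Derivation:
Hunk 1: at line 4 remove [uxqun] add [cdpfr,pmwh] -> 14 lines: bgwl esy axxf nfnll cdpfr pmwh ahpao xwp zrt ccwr szivl qtdy fmuz hbw
Hunk 2: at line 10 remove [szivl,qtdy,fmuz] add [lumi,zwxme,jxk] -> 14 lines: bgwl esy axxf nfnll cdpfr pmwh ahpao xwp zrt ccwr lumi zwxme jxk hbw
Hunk 3: at line 5 remove [pmwh,ahpao] add [wsbh,gas,uly] -> 15 lines: bgwl esy axxf nfnll cdpfr wsbh gas uly xwp zrt ccwr lumi zwxme jxk hbw
Hunk 4: at line 11 remove [lumi,zwxme,jxk] add [scksv,fbm,qhc] -> 15 lines: bgwl esy axxf nfnll cdpfr wsbh gas uly xwp zrt ccwr scksv fbm qhc hbw
Hunk 5: at line 1 remove [esy] add [qwie] -> 15 lines: bgwl qwie axxf nfnll cdpfr wsbh gas uly xwp zrt ccwr scksv fbm qhc hbw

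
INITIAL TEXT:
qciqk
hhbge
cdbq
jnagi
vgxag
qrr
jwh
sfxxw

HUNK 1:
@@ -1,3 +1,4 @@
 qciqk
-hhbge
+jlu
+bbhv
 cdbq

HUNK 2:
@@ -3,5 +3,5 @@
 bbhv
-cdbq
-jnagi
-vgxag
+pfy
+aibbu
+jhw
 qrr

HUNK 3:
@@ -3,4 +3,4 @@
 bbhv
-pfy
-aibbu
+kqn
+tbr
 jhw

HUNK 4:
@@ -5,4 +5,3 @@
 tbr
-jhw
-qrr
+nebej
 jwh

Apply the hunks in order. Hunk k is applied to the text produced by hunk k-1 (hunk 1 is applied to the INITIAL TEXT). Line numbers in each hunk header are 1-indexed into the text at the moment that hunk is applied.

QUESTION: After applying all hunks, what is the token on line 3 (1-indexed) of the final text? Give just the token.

Answer: bbhv

Derivation:
Hunk 1: at line 1 remove [hhbge] add [jlu,bbhv] -> 9 lines: qciqk jlu bbhv cdbq jnagi vgxag qrr jwh sfxxw
Hunk 2: at line 3 remove [cdbq,jnagi,vgxag] add [pfy,aibbu,jhw] -> 9 lines: qciqk jlu bbhv pfy aibbu jhw qrr jwh sfxxw
Hunk 3: at line 3 remove [pfy,aibbu] add [kqn,tbr] -> 9 lines: qciqk jlu bbhv kqn tbr jhw qrr jwh sfxxw
Hunk 4: at line 5 remove [jhw,qrr] add [nebej] -> 8 lines: qciqk jlu bbhv kqn tbr nebej jwh sfxxw
Final line 3: bbhv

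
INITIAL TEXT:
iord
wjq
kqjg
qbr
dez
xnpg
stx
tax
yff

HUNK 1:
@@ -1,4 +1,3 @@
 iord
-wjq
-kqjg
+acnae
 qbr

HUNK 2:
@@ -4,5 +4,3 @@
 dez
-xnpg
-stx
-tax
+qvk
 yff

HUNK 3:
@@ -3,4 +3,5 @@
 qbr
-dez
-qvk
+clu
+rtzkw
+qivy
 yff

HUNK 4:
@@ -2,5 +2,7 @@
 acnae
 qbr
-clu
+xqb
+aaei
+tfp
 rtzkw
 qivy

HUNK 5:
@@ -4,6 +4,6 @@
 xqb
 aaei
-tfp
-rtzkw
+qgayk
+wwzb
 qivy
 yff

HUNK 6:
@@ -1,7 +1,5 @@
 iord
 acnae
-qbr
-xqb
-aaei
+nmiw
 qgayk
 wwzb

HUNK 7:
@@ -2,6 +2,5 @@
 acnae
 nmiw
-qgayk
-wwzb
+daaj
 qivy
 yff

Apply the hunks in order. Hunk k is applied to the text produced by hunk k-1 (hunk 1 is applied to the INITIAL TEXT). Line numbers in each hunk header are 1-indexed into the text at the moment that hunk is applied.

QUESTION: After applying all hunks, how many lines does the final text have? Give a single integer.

Hunk 1: at line 1 remove [wjq,kqjg] add [acnae] -> 8 lines: iord acnae qbr dez xnpg stx tax yff
Hunk 2: at line 4 remove [xnpg,stx,tax] add [qvk] -> 6 lines: iord acnae qbr dez qvk yff
Hunk 3: at line 3 remove [dez,qvk] add [clu,rtzkw,qivy] -> 7 lines: iord acnae qbr clu rtzkw qivy yff
Hunk 4: at line 2 remove [clu] add [xqb,aaei,tfp] -> 9 lines: iord acnae qbr xqb aaei tfp rtzkw qivy yff
Hunk 5: at line 4 remove [tfp,rtzkw] add [qgayk,wwzb] -> 9 lines: iord acnae qbr xqb aaei qgayk wwzb qivy yff
Hunk 6: at line 1 remove [qbr,xqb,aaei] add [nmiw] -> 7 lines: iord acnae nmiw qgayk wwzb qivy yff
Hunk 7: at line 2 remove [qgayk,wwzb] add [daaj] -> 6 lines: iord acnae nmiw daaj qivy yff
Final line count: 6

Answer: 6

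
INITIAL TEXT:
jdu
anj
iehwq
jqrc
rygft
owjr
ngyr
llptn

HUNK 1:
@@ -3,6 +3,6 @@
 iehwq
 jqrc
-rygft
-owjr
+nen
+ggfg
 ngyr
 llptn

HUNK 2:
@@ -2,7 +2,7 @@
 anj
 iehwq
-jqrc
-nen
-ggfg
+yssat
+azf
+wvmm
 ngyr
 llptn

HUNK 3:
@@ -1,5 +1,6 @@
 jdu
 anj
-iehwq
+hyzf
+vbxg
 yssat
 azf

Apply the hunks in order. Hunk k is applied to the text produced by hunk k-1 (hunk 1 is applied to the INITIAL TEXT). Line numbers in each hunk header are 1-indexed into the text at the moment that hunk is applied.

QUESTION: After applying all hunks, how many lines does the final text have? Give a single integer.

Hunk 1: at line 3 remove [rygft,owjr] add [nen,ggfg] -> 8 lines: jdu anj iehwq jqrc nen ggfg ngyr llptn
Hunk 2: at line 2 remove [jqrc,nen,ggfg] add [yssat,azf,wvmm] -> 8 lines: jdu anj iehwq yssat azf wvmm ngyr llptn
Hunk 3: at line 1 remove [iehwq] add [hyzf,vbxg] -> 9 lines: jdu anj hyzf vbxg yssat azf wvmm ngyr llptn
Final line count: 9

Answer: 9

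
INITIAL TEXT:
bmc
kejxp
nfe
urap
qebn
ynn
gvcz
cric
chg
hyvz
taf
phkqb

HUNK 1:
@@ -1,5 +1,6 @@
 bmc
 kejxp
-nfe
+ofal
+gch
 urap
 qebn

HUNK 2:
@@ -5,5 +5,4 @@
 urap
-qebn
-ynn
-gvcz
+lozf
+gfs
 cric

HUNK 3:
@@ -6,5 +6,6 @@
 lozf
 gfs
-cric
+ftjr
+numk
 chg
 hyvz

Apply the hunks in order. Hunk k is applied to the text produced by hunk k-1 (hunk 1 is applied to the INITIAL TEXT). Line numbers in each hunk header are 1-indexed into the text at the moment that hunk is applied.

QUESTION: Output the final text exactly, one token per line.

Hunk 1: at line 1 remove [nfe] add [ofal,gch] -> 13 lines: bmc kejxp ofal gch urap qebn ynn gvcz cric chg hyvz taf phkqb
Hunk 2: at line 5 remove [qebn,ynn,gvcz] add [lozf,gfs] -> 12 lines: bmc kejxp ofal gch urap lozf gfs cric chg hyvz taf phkqb
Hunk 3: at line 6 remove [cric] add [ftjr,numk] -> 13 lines: bmc kejxp ofal gch urap lozf gfs ftjr numk chg hyvz taf phkqb

Answer: bmc
kejxp
ofal
gch
urap
lozf
gfs
ftjr
numk
chg
hyvz
taf
phkqb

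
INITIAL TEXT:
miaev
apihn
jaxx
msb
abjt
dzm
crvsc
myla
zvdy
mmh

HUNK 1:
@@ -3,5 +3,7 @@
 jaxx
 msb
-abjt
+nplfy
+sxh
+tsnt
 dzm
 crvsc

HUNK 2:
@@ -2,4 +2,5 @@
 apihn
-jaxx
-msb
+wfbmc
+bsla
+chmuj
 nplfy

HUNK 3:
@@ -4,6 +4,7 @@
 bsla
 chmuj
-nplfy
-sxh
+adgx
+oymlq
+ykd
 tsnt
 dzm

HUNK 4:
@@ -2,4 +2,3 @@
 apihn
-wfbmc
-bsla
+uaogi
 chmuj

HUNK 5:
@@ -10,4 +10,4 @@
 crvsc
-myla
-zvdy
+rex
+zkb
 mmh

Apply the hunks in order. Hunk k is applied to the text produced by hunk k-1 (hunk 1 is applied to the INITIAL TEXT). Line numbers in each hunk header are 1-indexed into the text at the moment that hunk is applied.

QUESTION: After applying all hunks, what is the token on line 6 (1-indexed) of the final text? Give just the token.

Hunk 1: at line 3 remove [abjt] add [nplfy,sxh,tsnt] -> 12 lines: miaev apihn jaxx msb nplfy sxh tsnt dzm crvsc myla zvdy mmh
Hunk 2: at line 2 remove [jaxx,msb] add [wfbmc,bsla,chmuj] -> 13 lines: miaev apihn wfbmc bsla chmuj nplfy sxh tsnt dzm crvsc myla zvdy mmh
Hunk 3: at line 4 remove [nplfy,sxh] add [adgx,oymlq,ykd] -> 14 lines: miaev apihn wfbmc bsla chmuj adgx oymlq ykd tsnt dzm crvsc myla zvdy mmh
Hunk 4: at line 2 remove [wfbmc,bsla] add [uaogi] -> 13 lines: miaev apihn uaogi chmuj adgx oymlq ykd tsnt dzm crvsc myla zvdy mmh
Hunk 5: at line 10 remove [myla,zvdy] add [rex,zkb] -> 13 lines: miaev apihn uaogi chmuj adgx oymlq ykd tsnt dzm crvsc rex zkb mmh
Final line 6: oymlq

Answer: oymlq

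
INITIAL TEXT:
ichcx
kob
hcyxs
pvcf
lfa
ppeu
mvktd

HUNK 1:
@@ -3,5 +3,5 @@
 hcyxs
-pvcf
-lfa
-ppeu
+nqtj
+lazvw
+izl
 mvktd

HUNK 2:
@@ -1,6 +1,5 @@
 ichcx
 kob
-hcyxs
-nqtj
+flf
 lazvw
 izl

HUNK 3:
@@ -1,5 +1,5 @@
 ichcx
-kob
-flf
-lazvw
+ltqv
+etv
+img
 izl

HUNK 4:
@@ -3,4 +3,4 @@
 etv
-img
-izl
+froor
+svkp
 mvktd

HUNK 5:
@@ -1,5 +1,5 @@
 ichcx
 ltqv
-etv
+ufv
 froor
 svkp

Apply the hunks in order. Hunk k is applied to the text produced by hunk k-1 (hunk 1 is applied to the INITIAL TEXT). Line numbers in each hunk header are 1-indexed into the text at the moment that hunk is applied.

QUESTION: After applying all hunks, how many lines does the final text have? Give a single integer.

Answer: 6

Derivation:
Hunk 1: at line 3 remove [pvcf,lfa,ppeu] add [nqtj,lazvw,izl] -> 7 lines: ichcx kob hcyxs nqtj lazvw izl mvktd
Hunk 2: at line 1 remove [hcyxs,nqtj] add [flf] -> 6 lines: ichcx kob flf lazvw izl mvktd
Hunk 3: at line 1 remove [kob,flf,lazvw] add [ltqv,etv,img] -> 6 lines: ichcx ltqv etv img izl mvktd
Hunk 4: at line 3 remove [img,izl] add [froor,svkp] -> 6 lines: ichcx ltqv etv froor svkp mvktd
Hunk 5: at line 1 remove [etv] add [ufv] -> 6 lines: ichcx ltqv ufv froor svkp mvktd
Final line count: 6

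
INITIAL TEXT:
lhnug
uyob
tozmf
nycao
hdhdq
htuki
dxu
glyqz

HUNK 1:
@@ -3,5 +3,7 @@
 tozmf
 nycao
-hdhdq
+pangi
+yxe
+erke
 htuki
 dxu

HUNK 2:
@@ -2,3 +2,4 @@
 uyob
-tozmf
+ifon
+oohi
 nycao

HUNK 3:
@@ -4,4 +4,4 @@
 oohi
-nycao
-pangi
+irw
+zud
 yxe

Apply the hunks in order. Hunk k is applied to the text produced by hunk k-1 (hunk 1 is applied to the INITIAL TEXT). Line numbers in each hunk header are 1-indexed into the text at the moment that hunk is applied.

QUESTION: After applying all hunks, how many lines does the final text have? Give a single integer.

Answer: 11

Derivation:
Hunk 1: at line 3 remove [hdhdq] add [pangi,yxe,erke] -> 10 lines: lhnug uyob tozmf nycao pangi yxe erke htuki dxu glyqz
Hunk 2: at line 2 remove [tozmf] add [ifon,oohi] -> 11 lines: lhnug uyob ifon oohi nycao pangi yxe erke htuki dxu glyqz
Hunk 3: at line 4 remove [nycao,pangi] add [irw,zud] -> 11 lines: lhnug uyob ifon oohi irw zud yxe erke htuki dxu glyqz
Final line count: 11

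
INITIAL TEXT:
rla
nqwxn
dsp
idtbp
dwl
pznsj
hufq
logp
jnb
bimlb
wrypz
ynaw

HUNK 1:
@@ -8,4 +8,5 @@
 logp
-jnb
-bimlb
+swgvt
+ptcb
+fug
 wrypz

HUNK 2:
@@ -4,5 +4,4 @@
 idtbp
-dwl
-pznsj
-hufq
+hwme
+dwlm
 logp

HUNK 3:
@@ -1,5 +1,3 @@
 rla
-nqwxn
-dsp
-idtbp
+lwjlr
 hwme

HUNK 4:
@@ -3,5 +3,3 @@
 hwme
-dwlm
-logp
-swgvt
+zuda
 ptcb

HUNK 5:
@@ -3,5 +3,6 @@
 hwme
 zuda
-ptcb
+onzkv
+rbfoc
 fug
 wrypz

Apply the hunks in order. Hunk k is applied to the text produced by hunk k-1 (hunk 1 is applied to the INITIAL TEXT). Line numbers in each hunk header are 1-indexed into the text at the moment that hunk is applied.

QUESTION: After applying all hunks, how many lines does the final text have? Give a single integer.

Hunk 1: at line 8 remove [jnb,bimlb] add [swgvt,ptcb,fug] -> 13 lines: rla nqwxn dsp idtbp dwl pznsj hufq logp swgvt ptcb fug wrypz ynaw
Hunk 2: at line 4 remove [dwl,pznsj,hufq] add [hwme,dwlm] -> 12 lines: rla nqwxn dsp idtbp hwme dwlm logp swgvt ptcb fug wrypz ynaw
Hunk 3: at line 1 remove [nqwxn,dsp,idtbp] add [lwjlr] -> 10 lines: rla lwjlr hwme dwlm logp swgvt ptcb fug wrypz ynaw
Hunk 4: at line 3 remove [dwlm,logp,swgvt] add [zuda] -> 8 lines: rla lwjlr hwme zuda ptcb fug wrypz ynaw
Hunk 5: at line 3 remove [ptcb] add [onzkv,rbfoc] -> 9 lines: rla lwjlr hwme zuda onzkv rbfoc fug wrypz ynaw
Final line count: 9

Answer: 9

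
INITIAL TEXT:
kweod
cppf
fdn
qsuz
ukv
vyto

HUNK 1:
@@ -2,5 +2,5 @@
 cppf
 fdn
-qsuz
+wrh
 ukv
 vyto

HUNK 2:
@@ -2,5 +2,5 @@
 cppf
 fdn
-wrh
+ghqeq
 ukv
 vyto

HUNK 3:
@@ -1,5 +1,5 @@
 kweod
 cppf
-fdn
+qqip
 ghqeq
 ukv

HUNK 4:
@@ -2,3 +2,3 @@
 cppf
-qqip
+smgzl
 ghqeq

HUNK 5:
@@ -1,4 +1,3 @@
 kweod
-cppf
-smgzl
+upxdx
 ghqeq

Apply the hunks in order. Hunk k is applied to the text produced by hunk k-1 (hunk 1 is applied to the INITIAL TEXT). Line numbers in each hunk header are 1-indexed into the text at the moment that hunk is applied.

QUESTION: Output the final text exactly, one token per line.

Answer: kweod
upxdx
ghqeq
ukv
vyto

Derivation:
Hunk 1: at line 2 remove [qsuz] add [wrh] -> 6 lines: kweod cppf fdn wrh ukv vyto
Hunk 2: at line 2 remove [wrh] add [ghqeq] -> 6 lines: kweod cppf fdn ghqeq ukv vyto
Hunk 3: at line 1 remove [fdn] add [qqip] -> 6 lines: kweod cppf qqip ghqeq ukv vyto
Hunk 4: at line 2 remove [qqip] add [smgzl] -> 6 lines: kweod cppf smgzl ghqeq ukv vyto
Hunk 5: at line 1 remove [cppf,smgzl] add [upxdx] -> 5 lines: kweod upxdx ghqeq ukv vyto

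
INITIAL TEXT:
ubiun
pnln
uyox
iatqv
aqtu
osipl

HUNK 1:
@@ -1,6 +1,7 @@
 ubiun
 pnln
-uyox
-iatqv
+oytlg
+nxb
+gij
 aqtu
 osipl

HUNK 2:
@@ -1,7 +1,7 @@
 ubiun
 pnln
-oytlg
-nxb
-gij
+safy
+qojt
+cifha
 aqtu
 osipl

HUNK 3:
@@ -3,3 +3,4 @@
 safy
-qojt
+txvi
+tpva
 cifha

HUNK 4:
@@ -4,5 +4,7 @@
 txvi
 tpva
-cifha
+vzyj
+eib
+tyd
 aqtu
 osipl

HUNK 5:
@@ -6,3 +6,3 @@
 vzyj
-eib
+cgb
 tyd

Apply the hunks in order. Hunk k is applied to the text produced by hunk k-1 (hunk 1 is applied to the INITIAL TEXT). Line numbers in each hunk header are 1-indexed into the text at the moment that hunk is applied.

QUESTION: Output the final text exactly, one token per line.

Hunk 1: at line 1 remove [uyox,iatqv] add [oytlg,nxb,gij] -> 7 lines: ubiun pnln oytlg nxb gij aqtu osipl
Hunk 2: at line 1 remove [oytlg,nxb,gij] add [safy,qojt,cifha] -> 7 lines: ubiun pnln safy qojt cifha aqtu osipl
Hunk 3: at line 3 remove [qojt] add [txvi,tpva] -> 8 lines: ubiun pnln safy txvi tpva cifha aqtu osipl
Hunk 4: at line 4 remove [cifha] add [vzyj,eib,tyd] -> 10 lines: ubiun pnln safy txvi tpva vzyj eib tyd aqtu osipl
Hunk 5: at line 6 remove [eib] add [cgb] -> 10 lines: ubiun pnln safy txvi tpva vzyj cgb tyd aqtu osipl

Answer: ubiun
pnln
safy
txvi
tpva
vzyj
cgb
tyd
aqtu
osipl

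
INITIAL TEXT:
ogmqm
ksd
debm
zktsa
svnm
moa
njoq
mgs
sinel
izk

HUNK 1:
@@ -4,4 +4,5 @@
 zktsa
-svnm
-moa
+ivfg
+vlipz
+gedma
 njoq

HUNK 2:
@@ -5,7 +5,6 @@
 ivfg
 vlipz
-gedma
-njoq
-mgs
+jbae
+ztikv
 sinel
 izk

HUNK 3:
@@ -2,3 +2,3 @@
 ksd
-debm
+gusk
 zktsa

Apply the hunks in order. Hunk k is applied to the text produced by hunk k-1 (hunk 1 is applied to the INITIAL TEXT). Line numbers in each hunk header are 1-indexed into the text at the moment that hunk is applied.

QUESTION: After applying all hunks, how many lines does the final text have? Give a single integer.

Answer: 10

Derivation:
Hunk 1: at line 4 remove [svnm,moa] add [ivfg,vlipz,gedma] -> 11 lines: ogmqm ksd debm zktsa ivfg vlipz gedma njoq mgs sinel izk
Hunk 2: at line 5 remove [gedma,njoq,mgs] add [jbae,ztikv] -> 10 lines: ogmqm ksd debm zktsa ivfg vlipz jbae ztikv sinel izk
Hunk 3: at line 2 remove [debm] add [gusk] -> 10 lines: ogmqm ksd gusk zktsa ivfg vlipz jbae ztikv sinel izk
Final line count: 10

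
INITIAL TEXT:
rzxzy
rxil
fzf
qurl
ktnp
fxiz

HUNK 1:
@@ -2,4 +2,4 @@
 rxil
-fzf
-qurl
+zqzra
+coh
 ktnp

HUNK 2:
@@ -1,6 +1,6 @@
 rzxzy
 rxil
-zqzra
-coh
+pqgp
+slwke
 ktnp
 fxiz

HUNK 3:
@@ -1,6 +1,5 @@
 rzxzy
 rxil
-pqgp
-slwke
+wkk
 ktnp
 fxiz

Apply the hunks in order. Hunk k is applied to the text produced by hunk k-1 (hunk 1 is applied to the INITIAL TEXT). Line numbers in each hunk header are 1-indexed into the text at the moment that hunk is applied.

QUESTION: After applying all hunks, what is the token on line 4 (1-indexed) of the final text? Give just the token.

Answer: ktnp

Derivation:
Hunk 1: at line 2 remove [fzf,qurl] add [zqzra,coh] -> 6 lines: rzxzy rxil zqzra coh ktnp fxiz
Hunk 2: at line 1 remove [zqzra,coh] add [pqgp,slwke] -> 6 lines: rzxzy rxil pqgp slwke ktnp fxiz
Hunk 3: at line 1 remove [pqgp,slwke] add [wkk] -> 5 lines: rzxzy rxil wkk ktnp fxiz
Final line 4: ktnp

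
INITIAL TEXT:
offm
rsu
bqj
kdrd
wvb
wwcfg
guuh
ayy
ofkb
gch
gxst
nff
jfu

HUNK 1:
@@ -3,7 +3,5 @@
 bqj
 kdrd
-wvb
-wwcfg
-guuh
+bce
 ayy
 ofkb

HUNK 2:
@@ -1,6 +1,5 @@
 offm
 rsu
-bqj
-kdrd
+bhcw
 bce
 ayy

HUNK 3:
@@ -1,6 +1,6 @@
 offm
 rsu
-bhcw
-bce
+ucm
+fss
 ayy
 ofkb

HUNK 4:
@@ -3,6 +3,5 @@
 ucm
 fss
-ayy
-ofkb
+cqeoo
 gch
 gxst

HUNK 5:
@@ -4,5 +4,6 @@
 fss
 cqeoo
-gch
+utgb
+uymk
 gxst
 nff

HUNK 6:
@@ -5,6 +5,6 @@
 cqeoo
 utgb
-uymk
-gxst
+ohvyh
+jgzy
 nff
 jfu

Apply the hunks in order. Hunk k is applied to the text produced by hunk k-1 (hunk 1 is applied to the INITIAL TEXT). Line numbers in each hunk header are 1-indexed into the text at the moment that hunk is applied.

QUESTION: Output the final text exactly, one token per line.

Hunk 1: at line 3 remove [wvb,wwcfg,guuh] add [bce] -> 11 lines: offm rsu bqj kdrd bce ayy ofkb gch gxst nff jfu
Hunk 2: at line 1 remove [bqj,kdrd] add [bhcw] -> 10 lines: offm rsu bhcw bce ayy ofkb gch gxst nff jfu
Hunk 3: at line 1 remove [bhcw,bce] add [ucm,fss] -> 10 lines: offm rsu ucm fss ayy ofkb gch gxst nff jfu
Hunk 4: at line 3 remove [ayy,ofkb] add [cqeoo] -> 9 lines: offm rsu ucm fss cqeoo gch gxst nff jfu
Hunk 5: at line 4 remove [gch] add [utgb,uymk] -> 10 lines: offm rsu ucm fss cqeoo utgb uymk gxst nff jfu
Hunk 6: at line 5 remove [uymk,gxst] add [ohvyh,jgzy] -> 10 lines: offm rsu ucm fss cqeoo utgb ohvyh jgzy nff jfu

Answer: offm
rsu
ucm
fss
cqeoo
utgb
ohvyh
jgzy
nff
jfu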